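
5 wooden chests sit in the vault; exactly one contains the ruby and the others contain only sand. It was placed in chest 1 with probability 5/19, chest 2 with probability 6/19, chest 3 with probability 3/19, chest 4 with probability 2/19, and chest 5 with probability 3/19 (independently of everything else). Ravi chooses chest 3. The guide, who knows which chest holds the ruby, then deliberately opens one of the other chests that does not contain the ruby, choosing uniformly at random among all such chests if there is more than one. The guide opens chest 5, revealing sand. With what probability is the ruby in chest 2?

Apply Bayes' rule, conditioning on where the ruby actually is.
If it is in chest 1 (prior 5/19): the guide has 3 equally likely choices, so probability 1/3; weight (5/19)·(1/3) = 5/57.
If it is in chest 2 (prior 6/19): the guide has 3 equally likely choices, so probability 1/3; weight (6/19)·(1/3) = 2/19.
If it is in chest 3 (prior 3/19): the guide has 4 equally likely choices, so probability 1/4; weight (3/19)·(1/4) = 3/76.
If it is in chest 4 (prior 2/19): the guide has 3 equally likely choices, so probability 1/3; weight (2/19)·(1/3) = 2/57.
If it is in chest 5 (prior 3/19): the guide opened chest 5, so this case is ruled out; weight (3/19)·0 = 0.
The weights sum to 61/228.
So P(the ruby in chest 2 | the guide opened chest 5) = (2/19) / (61/228) = 24/61.

24/61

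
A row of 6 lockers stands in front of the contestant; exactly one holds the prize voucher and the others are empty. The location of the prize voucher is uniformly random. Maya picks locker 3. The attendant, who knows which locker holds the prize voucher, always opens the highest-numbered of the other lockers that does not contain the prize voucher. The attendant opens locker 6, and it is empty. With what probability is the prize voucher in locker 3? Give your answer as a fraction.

Apply Bayes' rule, conditioning on where the prize voucher actually is.
If it is in any of lockers 1, 2, 3, 4, and 5 (prior 1/6 each): locker 6 is the highest-numbered option available, probability 1; weight (1/6)·1 = 1/6 each.
If it is in locker 6 (prior 1/6): the attendant opened locker 6, so this case is ruled out; weight (1/6)·0 = 0.
The weights sum to 5/6.
So P(the prize voucher in locker 3 | the attendant opened locker 6) = (1/6) / (5/6) = 1/5.

1/5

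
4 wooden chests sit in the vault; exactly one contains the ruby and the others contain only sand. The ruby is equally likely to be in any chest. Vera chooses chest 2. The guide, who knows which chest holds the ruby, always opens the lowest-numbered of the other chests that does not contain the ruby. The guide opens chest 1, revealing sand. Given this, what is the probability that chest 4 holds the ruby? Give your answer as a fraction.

1/3

Condition on the true location of the ruby.
If it is in chest 1 (prior 1/4): the guide opened chest 1, so this case is ruled out; weight (1/4)·0 = 0.
If it is in any of chests 2, 3, and 4 (prior 1/4 each): chest 1 is the lowest-numbered option available, probability 1; weight (1/4)·1 = 1/4 each.
The weights sum to 3/4.
So P(the ruby in chest 4 | the guide opened chest 1) = (1/4) / (3/4) = 1/3.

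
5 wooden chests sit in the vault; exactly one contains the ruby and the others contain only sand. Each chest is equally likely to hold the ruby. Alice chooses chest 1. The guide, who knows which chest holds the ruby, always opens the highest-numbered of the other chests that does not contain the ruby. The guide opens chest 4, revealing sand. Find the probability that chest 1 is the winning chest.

Condition on the true location of the ruby.
If it is in any of chests 1, 2, and 3 (prior 1/5 each): the guide would have opened chest 5 instead, probability 0; weight (1/5)·0 = 0 each.
If it is in chest 4 (prior 1/5): the guide opened chest 4, so this case is ruled out; weight (1/5)·0 = 0.
If it is in chest 5 (prior 1/5): chest 4 is the highest-numbered option available, probability 1; weight (1/5)·1 = 1/5.
The weights sum to 1/5.
So P(the ruby in chest 1 | the guide opened chest 4) = 0 / (1/5) = 0.

0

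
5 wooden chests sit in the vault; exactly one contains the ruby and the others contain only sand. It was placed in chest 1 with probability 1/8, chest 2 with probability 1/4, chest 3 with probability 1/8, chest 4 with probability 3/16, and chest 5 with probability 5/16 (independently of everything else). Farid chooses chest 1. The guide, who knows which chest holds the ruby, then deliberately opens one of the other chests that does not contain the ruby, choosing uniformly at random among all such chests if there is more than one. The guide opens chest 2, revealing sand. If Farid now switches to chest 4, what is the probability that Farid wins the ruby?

6/23

Condition on the true location of the ruby.
If it is in chest 1 (prior 1/8): the guide has 4 equally likely choices, so probability 1/4; weight (1/8)·(1/4) = 1/32.
If it is in chest 2 (prior 1/4): the guide opened chest 2, so this case is ruled out; weight (1/4)·0 = 0.
If it is in chest 3 (prior 1/8): the guide has 3 equally likely choices, so probability 1/3; weight (1/8)·(1/3) = 1/24.
If it is in chest 4 (prior 3/16): the guide has 3 equally likely choices, so probability 1/3; weight (3/16)·(1/3) = 1/16.
If it is in chest 5 (prior 5/16): the guide has 3 equally likely choices, so probability 1/3; weight (5/16)·(1/3) = 5/48.
The weights sum to 23/96.
So P(the ruby in chest 4 | the guide opened chest 2) = (1/16) / (23/96) = 6/23.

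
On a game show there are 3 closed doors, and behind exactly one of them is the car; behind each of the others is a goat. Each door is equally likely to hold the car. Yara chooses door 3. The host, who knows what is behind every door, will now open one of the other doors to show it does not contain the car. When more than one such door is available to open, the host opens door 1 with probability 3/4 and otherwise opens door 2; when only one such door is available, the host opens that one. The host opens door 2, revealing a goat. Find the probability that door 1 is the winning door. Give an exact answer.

4/5

Apply Bayes' rule, conditioning on where the car actually is.
If it is behind door 1 (prior 1/3): only door 2 is available, probability 1; weight (1/3)·1 = 1/3.
If it is behind door 2 (prior 1/3): the host opened door 2, so this case is ruled out; weight (1/3)·0 = 0.
If it is behind door 3 (prior 1/3): door 1 is available but not opened, probability 1/4; weight (1/3)·(1/4) = 1/12.
The weights sum to 5/12.
So P(the car behind door 1 | the host opened door 2) = (1/3) / (5/12) = 4/5.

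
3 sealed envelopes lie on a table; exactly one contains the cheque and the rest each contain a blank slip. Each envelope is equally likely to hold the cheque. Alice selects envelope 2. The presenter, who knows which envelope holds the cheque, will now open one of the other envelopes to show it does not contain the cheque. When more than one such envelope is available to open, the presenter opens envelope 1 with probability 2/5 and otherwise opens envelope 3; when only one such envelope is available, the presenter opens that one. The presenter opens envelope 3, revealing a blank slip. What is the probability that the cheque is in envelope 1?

Condition on the true location of the cheque.
If it is in envelope 1 (prior 1/3): only envelope 3 is available, probability 1; weight (1/3)·1 = 1/3.
If it is in envelope 2 (prior 1/3): envelope 1 is available but not opened, probability 3/5; weight (1/3)·(3/5) = 1/5.
If it is in envelope 3 (prior 1/3): the presenter opened envelope 3, so this case is ruled out; weight (1/3)·0 = 0.
The weights sum to 8/15.
So P(the cheque in envelope 1 | the presenter opened envelope 3) = (1/3) / (8/15) = 5/8.

5/8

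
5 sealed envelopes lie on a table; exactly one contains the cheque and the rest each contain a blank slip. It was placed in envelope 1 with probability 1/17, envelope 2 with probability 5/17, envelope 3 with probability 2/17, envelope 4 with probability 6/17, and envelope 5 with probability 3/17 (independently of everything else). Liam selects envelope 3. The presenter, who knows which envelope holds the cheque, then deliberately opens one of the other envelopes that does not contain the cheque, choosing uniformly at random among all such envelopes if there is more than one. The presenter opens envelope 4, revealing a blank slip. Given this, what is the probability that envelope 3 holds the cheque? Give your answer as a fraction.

Condition on the true location of the cheque.
If it is in envelope 1 (prior 1/17): the presenter has 3 equally likely choices, so probability 1/3; weight (1/17)·(1/3) = 1/51.
If it is in envelope 2 (prior 5/17): the presenter has 3 equally likely choices, so probability 1/3; weight (5/17)·(1/3) = 5/51.
If it is in envelope 3 (prior 2/17): the presenter has 4 equally likely choices, so probability 1/4; weight (2/17)·(1/4) = 1/34.
If it is in envelope 4 (prior 6/17): the presenter opened envelope 4, so this case is ruled out; weight (6/17)·0 = 0.
If it is in envelope 5 (prior 3/17): the presenter has 3 equally likely choices, so probability 1/3; weight (3/17)·(1/3) = 1/17.
The weights sum to 7/34.
So P(the cheque in envelope 3 | the presenter opened envelope 4) = (1/34) / (7/34) = 1/7.

1/7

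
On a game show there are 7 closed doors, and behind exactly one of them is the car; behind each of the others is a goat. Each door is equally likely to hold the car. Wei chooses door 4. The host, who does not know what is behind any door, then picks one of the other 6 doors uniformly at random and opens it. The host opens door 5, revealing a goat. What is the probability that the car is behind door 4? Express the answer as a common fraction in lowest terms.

1/6

Because the host chose which door to open without knowing where the car is, the choice is independent of the prize location. Learning that door 5 does not hold the car simply rules out that one location and leaves the remaining 6 doors still equally likely by symmetry.
So P(the car behind door 4) = 1/6.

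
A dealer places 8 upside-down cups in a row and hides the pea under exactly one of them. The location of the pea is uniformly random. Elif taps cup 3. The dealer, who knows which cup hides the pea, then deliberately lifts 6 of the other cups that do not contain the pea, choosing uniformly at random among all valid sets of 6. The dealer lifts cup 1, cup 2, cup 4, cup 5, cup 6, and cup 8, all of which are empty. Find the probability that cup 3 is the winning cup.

1/8

Consider each possible location of the pea in turn.
If it is under any of cups 1, 2, 4, 5, 6, and 8 (prior 1/8 each): that cup was opened and seen not to hold the prize — ruled out; weight (1/8)·0 = 0 each.
If it is under cup 3 (prior 1/8): the dealer has 7 equally likely choices, so probability 1/7; weight (1/8)·(1/7) = 1/56.
If it is under cup 7 (prior 1/8): the dealer has no choice, probability 1; weight (1/8)·1 = 1/8.
The weights sum to 1/7.
So P(the pea under cup 3 | the dealer opened cup 1, cup 2, cup 4, cup 5, cup 6, and cup 8) = (1/56) / (1/7) = 1/8.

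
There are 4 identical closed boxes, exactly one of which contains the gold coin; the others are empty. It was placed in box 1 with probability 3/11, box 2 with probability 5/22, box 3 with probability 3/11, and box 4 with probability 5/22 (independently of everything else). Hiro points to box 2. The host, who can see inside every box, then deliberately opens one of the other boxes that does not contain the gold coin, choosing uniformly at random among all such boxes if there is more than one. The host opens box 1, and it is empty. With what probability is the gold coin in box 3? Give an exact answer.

Consider each possible location of the gold coin in turn.
If it is in box 1 (prior 3/11): the host opened box 1, so this case is ruled out; weight (3/11)·0 = 0.
If it is in box 2 (prior 5/22): the host has 3 equally likely choices, so probability 1/3; weight (5/22)·(1/3) = 5/66.
If it is in box 3 (prior 3/11): the host has 2 equally likely choices, so probability 1/2; weight (3/11)·(1/2) = 3/22.
If it is in box 4 (prior 5/22): the host has 2 equally likely choices, so probability 1/2; weight (5/22)·(1/2) = 5/44.
The weights sum to 43/132.
So P(the gold coin in box 3 | the host opened box 1) = (3/22) / (43/132) = 18/43.

18/43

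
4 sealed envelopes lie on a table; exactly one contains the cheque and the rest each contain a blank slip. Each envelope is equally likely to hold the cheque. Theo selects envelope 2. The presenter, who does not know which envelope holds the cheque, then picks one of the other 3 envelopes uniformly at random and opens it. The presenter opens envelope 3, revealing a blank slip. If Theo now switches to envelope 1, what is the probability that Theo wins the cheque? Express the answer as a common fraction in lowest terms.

Because the presenter chose which envelope to open without knowing where the cheque is, the choice is independent of the prize location. Learning that envelope 3 does not hold the cheque simply rules out that one location and leaves the remaining 3 envelopes still equally likely by symmetry.
So P(the cheque in envelope 1) = 1/3.

1/3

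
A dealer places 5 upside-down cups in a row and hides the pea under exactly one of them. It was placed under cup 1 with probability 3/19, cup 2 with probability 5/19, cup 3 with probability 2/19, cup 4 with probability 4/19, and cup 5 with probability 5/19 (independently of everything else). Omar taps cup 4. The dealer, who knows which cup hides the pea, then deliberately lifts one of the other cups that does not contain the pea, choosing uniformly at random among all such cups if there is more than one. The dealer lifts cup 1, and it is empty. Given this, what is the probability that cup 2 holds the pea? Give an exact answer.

1/3

Condition on the true location of the pea.
If it is under cup 1 (prior 3/19): the dealer opened cup 1, so this case is ruled out; weight (3/19)·0 = 0.
If it is under either of cups 2 and 5 (prior 5/19 each): the dealer has 3 equally likely choices, so probability 1/3; weight (5/19)·(1/3) = 5/57 each.
If it is under cup 3 (prior 2/19): the dealer has 3 equally likely choices, so probability 1/3; weight (2/19)·(1/3) = 2/57.
If it is under cup 4 (prior 4/19): the dealer has 4 equally likely choices, so probability 1/4; weight (4/19)·(1/4) = 1/19.
The weights sum to 5/19.
So P(the pea under cup 2 | the dealer opened cup 1) = (5/57) / (5/19) = 1/3.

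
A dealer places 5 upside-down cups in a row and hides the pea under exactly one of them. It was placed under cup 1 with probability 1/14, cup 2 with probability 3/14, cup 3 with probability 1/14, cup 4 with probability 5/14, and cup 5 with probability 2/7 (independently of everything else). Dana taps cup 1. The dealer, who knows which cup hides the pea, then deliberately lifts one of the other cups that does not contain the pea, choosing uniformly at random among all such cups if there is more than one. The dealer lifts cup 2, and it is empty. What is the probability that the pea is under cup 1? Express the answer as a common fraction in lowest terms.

Apply Bayes' rule, conditioning on where the pea actually is.
If it is under cup 1 (prior 1/14): the dealer has 4 equally likely choices, so probability 1/4; weight (1/14)·(1/4) = 1/56.
If it is under cup 2 (prior 3/14): the dealer opened cup 2, so this case is ruled out; weight (3/14)·0 = 0.
If it is under cup 3 (prior 1/14): the dealer has 3 equally likely choices, so probability 1/3; weight (1/14)·(1/3) = 1/42.
If it is under cup 4 (prior 5/14): the dealer has 3 equally likely choices, so probability 1/3; weight (5/14)·(1/3) = 5/42.
If it is under cup 5 (prior 2/7): the dealer has 3 equally likely choices, so probability 1/3; weight (2/7)·(1/3) = 2/21.
The weights sum to 43/168.
So P(the pea under cup 1 | the dealer opened cup 2) = (1/56) / (43/168) = 3/43.

3/43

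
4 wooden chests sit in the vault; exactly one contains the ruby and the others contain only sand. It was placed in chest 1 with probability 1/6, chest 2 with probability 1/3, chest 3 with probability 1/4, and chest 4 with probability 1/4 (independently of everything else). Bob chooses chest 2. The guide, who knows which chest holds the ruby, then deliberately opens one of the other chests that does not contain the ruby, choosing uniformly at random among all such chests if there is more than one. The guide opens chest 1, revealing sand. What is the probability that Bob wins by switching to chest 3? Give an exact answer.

9/26

Consider each possible location of the ruby in turn.
If it is in chest 1 (prior 1/6): the guide opened chest 1, so this case is ruled out; weight (1/6)·0 = 0.
If it is in chest 2 (prior 1/3): the guide has 3 equally likely choices, so probability 1/3; weight (1/3)·(1/3) = 1/9.
If it is in either of chests 3 and 4 (prior 1/4 each): the guide has 2 equally likely choices, so probability 1/2; weight (1/4)·(1/2) = 1/8 each.
The weights sum to 13/36.
So P(the ruby in chest 3 | the guide opened chest 1) = (1/8) / (13/36) = 9/26.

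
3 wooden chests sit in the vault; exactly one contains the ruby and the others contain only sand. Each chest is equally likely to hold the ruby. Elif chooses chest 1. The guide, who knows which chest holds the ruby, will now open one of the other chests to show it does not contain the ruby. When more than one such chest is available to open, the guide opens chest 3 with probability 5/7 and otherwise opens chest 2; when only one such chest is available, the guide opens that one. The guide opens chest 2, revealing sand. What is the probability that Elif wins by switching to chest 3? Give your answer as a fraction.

7/9

Apply Bayes' rule, conditioning on where the ruby actually is.
If it is in chest 1 (prior 1/3): chest 3 is available but not opened, probability 2/7; weight (1/3)·(2/7) = 2/21.
If it is in chest 2 (prior 1/3): the guide opened chest 2, so this case is ruled out; weight (1/3)·0 = 0.
If it is in chest 3 (prior 1/3): only chest 2 is available, probability 1; weight (1/3)·1 = 1/3.
The weights sum to 3/7.
So P(the ruby in chest 3 | the guide opened chest 2) = (1/3) / (3/7) = 7/9.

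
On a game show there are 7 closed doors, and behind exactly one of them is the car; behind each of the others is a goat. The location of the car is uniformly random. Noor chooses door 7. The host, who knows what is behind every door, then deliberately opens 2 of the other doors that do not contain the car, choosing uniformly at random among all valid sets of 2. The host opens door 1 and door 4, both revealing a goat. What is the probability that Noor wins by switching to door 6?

3/14

Condition on the true location of the car.
If it is behind either of doors 1 and 4 (prior 1/7 each): that door was opened and seen not to hold the prize — ruled out; weight (1/7)·0 = 0 each.
If it is behind any of doors 2, 3, 5, and 6 (prior 1/7 each): the host has 10 equally likely choices, so probability 1/10; weight (1/7)·(1/10) = 1/70 each.
If it is behind door 7 (prior 1/7): the host has 15 equally likely choices, so probability 1/15; weight (1/7)·(1/15) = 1/105.
The weights sum to 1/15.
So P(the car behind door 6 | the host opened door 1 and door 4) = (1/70) / (1/15) = 3/14.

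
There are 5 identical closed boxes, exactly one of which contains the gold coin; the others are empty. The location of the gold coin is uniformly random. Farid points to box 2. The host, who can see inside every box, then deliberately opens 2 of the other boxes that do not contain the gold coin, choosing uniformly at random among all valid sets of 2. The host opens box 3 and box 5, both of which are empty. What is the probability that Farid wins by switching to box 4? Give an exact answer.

Apply Bayes' rule, conditioning on where the gold coin actually is.
If it is in either of boxes 1 and 4 (prior 1/5 each): the host has 3 equally likely choices, so probability 1/3; weight (1/5)·(1/3) = 1/15 each.
If it is in box 2 (prior 1/5): the host has 6 equally likely choices, so probability 1/6; weight (1/5)·(1/6) = 1/30.
If it is in either of boxes 3 and 5 (prior 1/5 each): that box was opened and seen not to hold the prize — ruled out; weight (1/5)·0 = 0 each.
The weights sum to 1/6.
So P(the gold coin in box 4 | the host opened box 3 and box 5) = (1/15) / (1/6) = 2/5.

2/5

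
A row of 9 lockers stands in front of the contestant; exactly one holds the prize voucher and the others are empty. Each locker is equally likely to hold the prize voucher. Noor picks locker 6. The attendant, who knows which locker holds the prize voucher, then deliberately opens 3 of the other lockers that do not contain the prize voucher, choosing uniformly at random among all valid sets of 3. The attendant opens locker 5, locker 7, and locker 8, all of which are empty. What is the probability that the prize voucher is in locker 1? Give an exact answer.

Apply Bayes' rule, conditioning on where the prize voucher actually is.
If it is in any of lockers 1, 2, 3, 4, and 9 (prior 1/9 each): the attendant has 35 equally likely choices, so probability 1/35; weight (1/9)·(1/35) = 1/315 each.
If it is in any of lockers 5, 7, and 8 (prior 1/9 each): that locker was opened and seen not to hold the prize — ruled out; weight (1/9)·0 = 0 each.
If it is in locker 6 (prior 1/9): the attendant has 56 equally likely choices, so probability 1/56; weight (1/9)·(1/56) = 1/504.
The weights sum to 1/56.
So P(the prize voucher in locker 1 | the attendant opened locker 5, locker 7, and locker 8) = (1/315) / (1/56) = 8/45.

8/45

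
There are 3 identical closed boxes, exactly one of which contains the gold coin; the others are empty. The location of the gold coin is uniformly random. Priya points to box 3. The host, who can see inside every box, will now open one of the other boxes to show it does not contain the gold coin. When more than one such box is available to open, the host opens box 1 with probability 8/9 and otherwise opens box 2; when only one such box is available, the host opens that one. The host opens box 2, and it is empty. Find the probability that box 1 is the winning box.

Apply Bayes' rule, conditioning on where the gold coin actually is.
If it is in box 1 (prior 1/3): only box 2 is available, probability 1; weight (1/3)·1 = 1/3.
If it is in box 2 (prior 1/3): the host opened box 2, so this case is ruled out; weight (1/3)·0 = 0.
If it is in box 3 (prior 1/3): box 1 is available but not opened, probability 1/9; weight (1/3)·(1/9) = 1/27.
The weights sum to 10/27.
So P(the gold coin in box 1 | the host opened box 2) = (1/3) / (10/27) = 9/10.

9/10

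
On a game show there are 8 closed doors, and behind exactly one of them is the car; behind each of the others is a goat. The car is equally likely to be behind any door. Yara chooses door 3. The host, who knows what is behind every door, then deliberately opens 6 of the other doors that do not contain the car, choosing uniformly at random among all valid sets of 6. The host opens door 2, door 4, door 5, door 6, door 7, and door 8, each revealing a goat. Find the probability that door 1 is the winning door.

7/8

Condition on the true location of the car.
If it is behind door 1 (prior 1/8): the host has no choice, probability 1; weight (1/8)·1 = 1/8.
If it is behind any of doors 2, 4, 5, 6, 7, and 8 (prior 1/8 each): that door was opened and seen not to hold the prize — ruled out; weight (1/8)·0 = 0 each.
If it is behind door 3 (prior 1/8): the host has 7 equally likely choices, so probability 1/7; weight (1/8)·(1/7) = 1/56.
The weights sum to 1/7.
So P(the car behind door 1 | the host opened door 2, door 4, door 5, door 6, door 7, and door 8) = (1/8) / (1/7) = 7/8.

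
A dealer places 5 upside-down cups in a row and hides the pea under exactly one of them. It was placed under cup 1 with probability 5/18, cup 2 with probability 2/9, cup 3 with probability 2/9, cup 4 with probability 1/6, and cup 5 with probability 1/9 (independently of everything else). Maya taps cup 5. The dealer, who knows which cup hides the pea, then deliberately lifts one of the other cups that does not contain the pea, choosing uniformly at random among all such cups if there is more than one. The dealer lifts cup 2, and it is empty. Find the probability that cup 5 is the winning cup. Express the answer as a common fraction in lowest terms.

Consider each possible location of the pea in turn.
If it is under cup 1 (prior 5/18): the dealer has 3 equally likely choices, so probability 1/3; weight (5/18)·(1/3) = 5/54.
If it is under cup 2 (prior 2/9): the dealer opened cup 2, so this case is ruled out; weight (2/9)·0 = 0.
If it is under cup 3 (prior 2/9): the dealer has 3 equally likely choices, so probability 1/3; weight (2/9)·(1/3) = 2/27.
If it is under cup 4 (prior 1/6): the dealer has 3 equally likely choices, so probability 1/3; weight (1/6)·(1/3) = 1/18.
If it is under cup 5 (prior 1/9): the dealer has 4 equally likely choices, so probability 1/4; weight (1/9)·(1/4) = 1/36.
The weights sum to 1/4.
So P(the pea under cup 5 | the dealer opened cup 2) = (1/36) / (1/4) = 1/9.

1/9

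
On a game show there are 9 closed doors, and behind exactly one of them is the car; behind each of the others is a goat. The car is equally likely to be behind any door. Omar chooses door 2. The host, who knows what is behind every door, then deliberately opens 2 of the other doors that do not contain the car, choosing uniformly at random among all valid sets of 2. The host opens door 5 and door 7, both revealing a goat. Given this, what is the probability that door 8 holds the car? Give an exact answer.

Condition on the true location of the car.
If it is behind any of doors 1, 3, 4, 6, 8, and 9 (prior 1/9 each): the host has 21 equally likely choices, so probability 1/21; weight (1/9)·(1/21) = 1/189 each.
If it is behind door 2 (prior 1/9): the host has 28 equally likely choices, so probability 1/28; weight (1/9)·(1/28) = 1/252.
If it is behind either of doors 5 and 7 (prior 1/9 each): that door was opened and seen not to hold the prize — ruled out; weight (1/9)·0 = 0 each.
The weights sum to 1/28.
So P(the car behind door 8 | the host opened door 5 and door 7) = (1/189) / (1/28) = 4/27.

4/27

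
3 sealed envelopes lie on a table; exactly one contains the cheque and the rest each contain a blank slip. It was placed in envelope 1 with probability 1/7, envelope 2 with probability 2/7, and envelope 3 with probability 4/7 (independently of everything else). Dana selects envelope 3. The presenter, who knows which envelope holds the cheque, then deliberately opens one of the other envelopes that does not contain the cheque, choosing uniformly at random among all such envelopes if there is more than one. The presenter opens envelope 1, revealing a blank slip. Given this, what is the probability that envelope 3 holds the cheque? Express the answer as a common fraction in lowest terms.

1/2

Consider each possible location of the cheque in turn.
If it is in envelope 1 (prior 1/7): the presenter opened envelope 1, so this case is ruled out; weight (1/7)·0 = 0.
If it is in envelope 2 (prior 2/7): the presenter has no choice, probability 1; weight (2/7)·1 = 2/7.
If it is in envelope 3 (prior 4/7): the presenter has 2 equally likely choices, so probability 1/2; weight (4/7)·(1/2) = 2/7.
The weights sum to 4/7.
So P(the cheque in envelope 3 | the presenter opened envelope 1) = (2/7) / (4/7) = 1/2.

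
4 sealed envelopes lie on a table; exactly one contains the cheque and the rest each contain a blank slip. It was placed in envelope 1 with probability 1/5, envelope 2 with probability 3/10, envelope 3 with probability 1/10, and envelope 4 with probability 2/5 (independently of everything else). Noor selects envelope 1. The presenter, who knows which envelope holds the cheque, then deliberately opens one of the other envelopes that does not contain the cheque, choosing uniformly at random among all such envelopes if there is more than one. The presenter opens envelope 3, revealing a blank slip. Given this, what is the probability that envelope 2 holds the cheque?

9/25

Condition on the true location of the cheque.
If it is in envelope 1 (prior 1/5): the presenter has 3 equally likely choices, so probability 1/3; weight (1/5)·(1/3) = 1/15.
If it is in envelope 2 (prior 3/10): the presenter has 2 equally likely choices, so probability 1/2; weight (3/10)·(1/2) = 3/20.
If it is in envelope 3 (prior 1/10): the presenter opened envelope 3, so this case is ruled out; weight (1/10)·0 = 0.
If it is in envelope 4 (prior 2/5): the presenter has 2 equally likely choices, so probability 1/2; weight (2/5)·(1/2) = 1/5.
The weights sum to 5/12.
So P(the cheque in envelope 2 | the presenter opened envelope 3) = (3/20) / (5/12) = 9/25.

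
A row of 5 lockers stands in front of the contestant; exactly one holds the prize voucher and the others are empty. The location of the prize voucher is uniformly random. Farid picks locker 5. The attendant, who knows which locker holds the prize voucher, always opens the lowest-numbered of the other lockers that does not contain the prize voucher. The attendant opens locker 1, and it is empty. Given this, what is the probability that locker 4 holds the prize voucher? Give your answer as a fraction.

Apply Bayes' rule, conditioning on where the prize voucher actually is.
If it is in locker 1 (prior 1/5): the attendant opened locker 1, so this case is ruled out; weight (1/5)·0 = 0.
If it is in any of lockers 2, 3, 4, and 5 (prior 1/5 each): locker 1 is the lowest-numbered option available, probability 1; weight (1/5)·1 = 1/5 each.
The weights sum to 4/5.
So P(the prize voucher in locker 4 | the attendant opened locker 1) = (1/5) / (4/5) = 1/4.

1/4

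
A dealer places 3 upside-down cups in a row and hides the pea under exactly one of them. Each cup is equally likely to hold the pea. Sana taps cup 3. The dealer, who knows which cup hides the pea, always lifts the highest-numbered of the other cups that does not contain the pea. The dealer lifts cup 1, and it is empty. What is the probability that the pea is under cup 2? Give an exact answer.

Condition on the true location of the pea.
If it is under cup 1 (prior 1/3): the dealer opened cup 1, so this case is ruled out; weight (1/3)·0 = 0.
If it is under cup 2 (prior 1/3): cup 1 is the highest-numbered option available, probability 1; weight (1/3)·1 = 1/3.
If it is under cup 3 (prior 1/3): the dealer would have opened cup 2 instead, probability 0; weight (1/3)·0 = 0.
The weights sum to 1/3.
So P(the pea under cup 2 | the dealer opened cup 1) = (1/3) / (1/3) = 1.

1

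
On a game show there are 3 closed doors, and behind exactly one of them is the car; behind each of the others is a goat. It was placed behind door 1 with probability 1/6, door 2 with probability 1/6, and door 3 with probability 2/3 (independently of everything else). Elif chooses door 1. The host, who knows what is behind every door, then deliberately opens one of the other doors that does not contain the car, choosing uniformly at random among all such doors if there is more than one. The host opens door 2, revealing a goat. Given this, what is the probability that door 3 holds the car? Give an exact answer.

8/9

Condition on the true location of the car.
If it is behind door 1 (prior 1/6): the host has 2 equally likely choices, so probability 1/2; weight (1/6)·(1/2) = 1/12.
If it is behind door 2 (prior 1/6): the host opened door 2, so this case is ruled out; weight (1/6)·0 = 0.
If it is behind door 3 (prior 2/3): the host has no choice, probability 1; weight (2/3)·1 = 2/3.
The weights sum to 3/4.
So P(the car behind door 3 | the host opened door 2) = (2/3) / (3/4) = 8/9.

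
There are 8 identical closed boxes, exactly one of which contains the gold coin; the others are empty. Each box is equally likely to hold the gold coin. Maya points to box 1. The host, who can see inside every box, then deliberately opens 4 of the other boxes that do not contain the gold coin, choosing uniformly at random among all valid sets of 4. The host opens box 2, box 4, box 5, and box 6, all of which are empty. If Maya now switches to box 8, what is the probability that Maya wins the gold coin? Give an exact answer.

Apply Bayes' rule, conditioning on where the gold coin actually is.
If it is in box 1 (prior 1/8): the host has 35 equally likely choices, so probability 1/35; weight (1/8)·(1/35) = 1/280.
If it is in any of boxes 2, 4, 5, and 6 (prior 1/8 each): that box was opened and seen not to hold the prize — ruled out; weight (1/8)·0 = 0 each.
If it is in any of boxes 3, 7, and 8 (prior 1/8 each): the host has 15 equally likely choices, so probability 1/15; weight (1/8)·(1/15) = 1/120 each.
The weights sum to 1/35.
So P(the gold coin in box 8 | the host opened box 2, box 4, box 5, and box 6) = (1/120) / (1/35) = 7/24.

7/24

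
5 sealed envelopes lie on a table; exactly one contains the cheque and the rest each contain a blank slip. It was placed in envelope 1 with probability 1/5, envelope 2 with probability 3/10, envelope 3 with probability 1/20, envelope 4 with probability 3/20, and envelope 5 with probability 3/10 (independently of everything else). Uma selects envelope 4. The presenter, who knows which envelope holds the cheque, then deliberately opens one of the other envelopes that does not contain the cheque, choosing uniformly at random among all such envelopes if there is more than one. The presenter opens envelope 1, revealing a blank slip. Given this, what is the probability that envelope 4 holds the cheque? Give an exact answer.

Consider each possible location of the cheque in turn.
If it is in envelope 1 (prior 1/5): the presenter opened envelope 1, so this case is ruled out; weight (1/5)·0 = 0.
If it is in either of envelopes 2 and 5 (prior 3/10 each): the presenter has 3 equally likely choices, so probability 1/3; weight (3/10)·(1/3) = 1/10 each.
If it is in envelope 3 (prior 1/20): the presenter has 3 equally likely choices, so probability 1/3; weight (1/20)·(1/3) = 1/60.
If it is in envelope 4 (prior 3/20): the presenter has 4 equally likely choices, so probability 1/4; weight (3/20)·(1/4) = 3/80.
The weights sum to 61/240.
So P(the cheque in envelope 4 | the presenter opened envelope 1) = (3/80) / (61/240) = 9/61.

9/61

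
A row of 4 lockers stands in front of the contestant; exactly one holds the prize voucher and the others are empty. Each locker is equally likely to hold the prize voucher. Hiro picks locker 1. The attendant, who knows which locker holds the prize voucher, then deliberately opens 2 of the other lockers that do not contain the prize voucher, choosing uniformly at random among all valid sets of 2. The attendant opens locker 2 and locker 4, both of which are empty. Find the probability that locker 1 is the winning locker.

Apply Bayes' rule, conditioning on where the prize voucher actually is.
If it is in locker 1 (prior 1/4): the attendant has 3 equally likely choices, so probability 1/3; weight (1/4)·(1/3) = 1/12.
If it is in either of lockers 2 and 4 (prior 1/4 each): that locker was opened and seen not to hold the prize — ruled out; weight (1/4)·0 = 0 each.
If it is in locker 3 (prior 1/4): the attendant has no choice, probability 1; weight (1/4)·1 = 1/4.
The weights sum to 1/3.
So P(the prize voucher in locker 1 | the attendant opened locker 2 and locker 4) = (1/12) / (1/3) = 1/4.

1/4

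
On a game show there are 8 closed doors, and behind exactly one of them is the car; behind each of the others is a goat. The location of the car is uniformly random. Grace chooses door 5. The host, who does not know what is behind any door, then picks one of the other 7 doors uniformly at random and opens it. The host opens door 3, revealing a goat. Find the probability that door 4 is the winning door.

1/7

Because the host chose which door to open without knowing where the car is, the choice is independent of the prize location. Learning that door 3 does not hold the car simply rules out that one location and leaves the remaining 7 doors still equally likely by symmetry.
So P(the car behind door 4) = 1/7.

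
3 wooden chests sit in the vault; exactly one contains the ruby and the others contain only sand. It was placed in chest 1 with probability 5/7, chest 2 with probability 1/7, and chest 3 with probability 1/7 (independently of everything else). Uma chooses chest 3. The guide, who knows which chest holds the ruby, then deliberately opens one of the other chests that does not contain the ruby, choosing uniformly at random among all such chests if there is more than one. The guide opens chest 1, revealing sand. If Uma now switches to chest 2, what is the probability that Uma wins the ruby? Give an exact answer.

2/3

Apply Bayes' rule, conditioning on where the ruby actually is.
If it is in chest 1 (prior 5/7): the guide opened chest 1, so this case is ruled out; weight (5/7)·0 = 0.
If it is in chest 2 (prior 1/7): the guide has no choice, probability 1; weight (1/7)·1 = 1/7.
If it is in chest 3 (prior 1/7): the guide has 2 equally likely choices, so probability 1/2; weight (1/7)·(1/2) = 1/14.
The weights sum to 3/14.
So P(the ruby in chest 2 | the guide opened chest 1) = (1/7) / (3/14) = 2/3.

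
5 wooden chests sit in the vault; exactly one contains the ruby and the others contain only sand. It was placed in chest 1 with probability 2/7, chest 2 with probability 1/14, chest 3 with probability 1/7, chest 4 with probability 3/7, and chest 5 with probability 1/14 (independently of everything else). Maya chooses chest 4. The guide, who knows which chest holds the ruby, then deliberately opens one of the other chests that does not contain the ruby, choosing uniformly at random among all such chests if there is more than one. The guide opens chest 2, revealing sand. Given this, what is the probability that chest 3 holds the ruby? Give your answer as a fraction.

4/23

Condition on the true location of the ruby.
If it is in chest 1 (prior 2/7): the guide has 3 equally likely choices, so probability 1/3; weight (2/7)·(1/3) = 2/21.
If it is in chest 2 (prior 1/14): the guide opened chest 2, so this case is ruled out; weight (1/14)·0 = 0.
If it is in chest 3 (prior 1/7): the guide has 3 equally likely choices, so probability 1/3; weight (1/7)·(1/3) = 1/21.
If it is in chest 4 (prior 3/7): the guide has 4 equally likely choices, so probability 1/4; weight (3/7)·(1/4) = 3/28.
If it is in chest 5 (prior 1/14): the guide has 3 equally likely choices, so probability 1/3; weight (1/14)·(1/3) = 1/42.
The weights sum to 23/84.
So P(the ruby in chest 3 | the guide opened chest 2) = (1/21) / (23/84) = 4/23.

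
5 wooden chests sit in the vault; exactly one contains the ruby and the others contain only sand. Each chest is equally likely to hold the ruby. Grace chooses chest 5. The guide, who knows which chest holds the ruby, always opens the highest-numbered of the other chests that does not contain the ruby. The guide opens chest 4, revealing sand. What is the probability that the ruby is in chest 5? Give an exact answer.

Apply Bayes' rule, conditioning on where the ruby actually is.
If it is in any of chests 1, 2, 3, and 5 (prior 1/5 each): chest 4 is the highest-numbered option available, probability 1; weight (1/5)·1 = 1/5 each.
If it is in chest 4 (prior 1/5): the guide opened chest 4, so this case is ruled out; weight (1/5)·0 = 0.
The weights sum to 4/5.
So P(the ruby in chest 5 | the guide opened chest 4) = (1/5) / (4/5) = 1/4.

1/4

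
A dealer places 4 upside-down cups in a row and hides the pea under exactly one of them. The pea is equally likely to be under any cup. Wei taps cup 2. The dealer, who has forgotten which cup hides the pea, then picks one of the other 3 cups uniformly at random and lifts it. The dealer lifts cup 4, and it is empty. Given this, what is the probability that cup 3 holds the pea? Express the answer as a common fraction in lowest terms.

1/3

Because the dealer chose which cup to lift without knowing where the pea is, the choice is independent of the prize location. Learning that cup 4 does not hold the pea simply rules out that one location and leaves the remaining 3 cups still equally likely by symmetry.
So P(the pea under cup 3) = 1/3.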